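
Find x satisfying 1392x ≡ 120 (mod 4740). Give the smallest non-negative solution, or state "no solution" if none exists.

First find gcd(1392, 4740):
4740 = 3×1392 + 564
1392 = 2×564 + 264
564 = 2×264 + 36
264 = 7×36 + 12
36 = 3×12 + 0
gcd = 12 and 12 | 120, so solutions exist. Divide through by 12: 116x ≡ 10 (mod 395).
Now find 116⁻¹ mod 395:
395 = 3·116 + 47
116 = 2·47 + 22
47 = 2·22 + 3
22 = 7·3 + 1
3 = 3·1 + 0
Back-substitute:
1 = 22 − 7·3
1 = −7·47 + 15·22
1 = 15·116 − 37·47
1 = −37·395 + 126·116
So 116⁻¹ ≡ 126 (mod 395).
Then x ≡ 126·10 ≡ 75 (mod 395); the smallest non-negative solution is x = 75.

75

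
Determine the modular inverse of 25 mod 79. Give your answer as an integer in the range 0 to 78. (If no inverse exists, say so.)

19

Apply the Euclidean algorithm to 79 and 25:
79 = 3*25 + 4
25 = 6*4 + 1
4 = 4*1 + 0
Since gcd(25, 79) = 1, back-substitute to write 1 as a combination:
1 = 25 − 6·4
1 = −6·79 + 19·25
So 25·19 ≡ 1 (mod 79).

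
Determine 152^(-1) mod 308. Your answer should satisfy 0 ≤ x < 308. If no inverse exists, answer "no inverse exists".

no inverse exists

Compute gcd(152, 308):
308 = 2*152 + 4
152 = 38*4 + 0
gcd(152, 308) = 4 ≠ 1, so 152 has no multiplicative inverse modulo 308.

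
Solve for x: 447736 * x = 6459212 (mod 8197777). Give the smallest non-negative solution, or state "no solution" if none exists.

7995143

First find gcd(447736, 8197777):
8197777 = 18*447736 + 138529
447736 = 3*138529 + 32149
138529 = 4*32149 + 9933
32149 = 3*9933 + 2350
9933 = 4*2350 + 533
2350 = 4*533 + 218
533 = 2*218 + 97
218 = 2*97 + 24
97 = 4*24 + 1
24 = 24*1 + 0
gcd = 1, so a unique solution mod 8197777 exists.
Back-substitute for the Bézout coefficients:
1 = 97 − 4·24
1 = −4·218 + 9·97
1 = 9·533 − 22·218
1 = −22·2350 + 97·533
1 = 97·9933 − 410·2350
1 = −410·32149 + 1327·9933
1 = 1327·138529 − 5718·32149
1 = −5718·447736 + 18481·138529
1 = 18481·8197777 − 338376·447736
So 447736·(-338376) ≡ 1 (mod 8197777), giving 447736⁻¹ ≡ 7859401.
x ≡ 447736⁻¹·6459212 ≡ 7859401·6459212 ≡ 7995143 (mod 8197777).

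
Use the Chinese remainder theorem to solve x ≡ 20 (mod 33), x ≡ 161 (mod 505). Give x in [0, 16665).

4706

Write x = 20 + 33·k. Then 33·k ≡ 161 − 20 ≡ 141 (mod 505).
Need 33⁻¹ mod 505. Extended Euclid on (505, 33):
505 = 15·33 + 10
33 = 3·10 + 3
10 = 3·3 + 1
3 = 3·1 + 0
Back-substitute:
1 = 10 − 3·3
1 = −3·33 + 10·10
1 = 10·505 − 153·33
33⁻¹ ≡ 352 (mod 505), so k ≡ 352·141 ≡ 142 (mod 505).
x = 20 + 33·142 = 4706.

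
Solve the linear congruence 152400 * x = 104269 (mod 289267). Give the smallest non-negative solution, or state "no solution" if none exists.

First find gcd(152400, 289267):
289267 = 1×152400 + 136867
152400 = 1×136867 + 15533
136867 = 8×15533 + 12603
15533 = 1×12603 + 2930
12603 = 4×2930 + 883
2930 = 3×883 + 281
883 = 3×281 + 40
281 = 7×40 + 1
40 = 40×1 + 0
gcd = 1, so a unique solution mod 289267 exists.
Back-substitute for the Bézout coefficients:
1 = 281 − 7·40
1 = −7·883 + 22·281
1 = 22·2930 − 73·883
1 = −73·12603 + 314·2930
1 = 314·15533 − 387·12603
1 = −387·136867 + 3410·15533
1 = 3410·152400 − 3797·136867
1 = −3797·289267 + 7207·152400
So 152400·(7207) ≡ 1 (mod 289267), giving 152400⁻¹ ≡ 7207.
x ≡ 152400⁻¹·104269 ≡ 7207·104269 ≡ 240284 (mod 289267).

240284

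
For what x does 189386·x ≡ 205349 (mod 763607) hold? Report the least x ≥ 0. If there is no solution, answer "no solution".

418633

First find gcd(189386, 763607):
763607 = 4·189386 + 6063
189386 = 31·6063 + 1433
6063 = 4·1433 + 331
1433 = 4·331 + 109
331 = 3·109 + 4
109 = 27·4 + 1
4 = 4·1 + 0
gcd = 1, so a unique solution mod 763607 exists.
Back-substitute for the Bézout coefficients:
1 = 109 − 27·4
1 = −27·331 + 82·109
1 = 82·1433 − 355·331
1 = −355·6063 + 1502·1433
1 = 1502·189386 − 46917·6063
1 = −46917·763607 + 189170·189386
So 189386·(189170) ≡ 1 (mod 763607), giving 189386⁻¹ ≡ 189170.
x ≡ 189386⁻¹·205349 ≡ 189170·205349 ≡ 418633 (mod 763607).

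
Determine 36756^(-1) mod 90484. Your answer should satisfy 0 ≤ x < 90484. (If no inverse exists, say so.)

no inverse exists

Compute gcd(36756, 90484):
90484 = 2·36756 + 16972
36756 = 2·16972 + 2812
16972 = 6·2812 + 100
2812 = 28·100 + 12
100 = 8·12 + 4
12 = 3·4 + 0
gcd(36756, 90484) = 4 ≠ 1, so 36756 has no multiplicative inverse modulo 90484.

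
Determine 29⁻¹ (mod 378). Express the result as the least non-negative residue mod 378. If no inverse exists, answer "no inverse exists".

365

Run Euclid on (378, 29):
378 = 13×29 + 1
29 = 29×1 + 0
gcd = 1, so the inverse exists. Back-substitute:
1 = 378 − 13·29
So 29·(-13) ≡ 1 (mod 378), and -13 ≡ 365 (mod 378).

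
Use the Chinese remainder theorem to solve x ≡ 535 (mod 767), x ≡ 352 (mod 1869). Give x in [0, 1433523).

Write x = 535 + 767·k. Then 767·k ≡ 352 − 535 ≡ 1686 (mod 1869).
Need 767⁻¹ mod 1869. Extended Euclid on (1869, 767):
1869 = 2×767 + 335
767 = 2×335 + 97
335 = 3×97 + 44
97 = 2×44 + 9
44 = 4×9 + 8
9 = 1×8 + 1
8 = 8×1 + 0
Back-substitute:
1 = 9 − 8
1 = −44 + 5·9
1 = 5·97 − 11·44
1 = −11·335 + 38·97
1 = 38·767 − 87·335
1 = −87·1869 + 212·767
767⁻¹ ≡ 212 (mod 1869), so k ≡ 212·1686 ≡ 453 (mod 1869).
x = 535 + 767·453 = 347986.

347986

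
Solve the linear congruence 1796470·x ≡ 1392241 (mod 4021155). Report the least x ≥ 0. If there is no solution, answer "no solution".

no solution

gcd(1796470, 4021155):
4021155 = 2*1796470 + 428215
1796470 = 4*428215 + 83610
428215 = 5*83610 + 10165
83610 = 8*10165 + 2290
10165 = 4*2290 + 1005
2290 = 2*1005 + 280
1005 = 3*280 + 165
280 = 1*165 + 115
165 = 1*115 + 50
115 = 2*50 + 15
50 = 3*15 + 5
15 = 3*5 + 0
gcd = 5, but 5 ∤ 1392241, so the congruence has no solution.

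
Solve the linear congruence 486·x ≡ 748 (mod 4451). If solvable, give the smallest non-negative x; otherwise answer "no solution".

First find gcd(486, 4451):
4451 = 9×486 + 77
486 = 6×77 + 24
77 = 3×24 + 5
24 = 4×5 + 4
5 = 1×4 + 1
4 = 4×1 + 0
gcd = 1, so a unique solution mod 4451 exists.
Back-substitute for the Bézout coefficients:
1 = 5 − 4
1 = −24 + 5·5
1 = 5·77 − 16·24
1 = −16·486 + 101·77
1 = 101·4451 − 925·486
So 486·(-925) ≡ 1 (mod 4451), giving 486⁻¹ ≡ 3526.
x ≡ 486⁻¹·748 ≡ 3526·748 ≡ 2456 (mod 4451).

2456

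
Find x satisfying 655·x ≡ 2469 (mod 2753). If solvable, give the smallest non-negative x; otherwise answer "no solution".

First find gcd(655, 2753):
2753 = 4*655 + 133
655 = 4*133 + 123
133 = 1*123 + 10
123 = 12*10 + 3
10 = 3*3 + 1
3 = 3*1 + 0
gcd = 1, so a unique solution mod 2753 exists.
Back-substitute for the Bézout coefficients:
1 = 10 − 3·3
1 = −3·123 + 37·10
1 = 37·133 − 40·123
1 = −40·655 + 197·133
1 = 197·2753 − 828·655
So 655·(-828) ≡ 1 (mod 2753), giving 655⁻¹ ≡ 1925.
x ≡ 655⁻¹·2469 ≡ 1925·2469 ≡ 1147 (mod 2753).

1147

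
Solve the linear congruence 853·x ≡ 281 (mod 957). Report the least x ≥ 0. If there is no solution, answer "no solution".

First find gcd(853, 957):
957 = 1·853 + 104
853 = 8·104 + 21
104 = 4·21 + 20
21 = 1·20 + 1
20 = 20·1 + 0
gcd = 1, so a unique solution mod 957 exists.
Back-substitute for the Bézout coefficients:
1 = 21 − 20
1 = −104 + 5·21
1 = 5·853 − 41·104
1 = −41·957 + 46·853
So 853·(46) ≡ 1 (mod 957), giving 853⁻¹ ≡ 46.
x ≡ 853⁻¹·281 ≡ 46·281 ≡ 485 (mod 957).

485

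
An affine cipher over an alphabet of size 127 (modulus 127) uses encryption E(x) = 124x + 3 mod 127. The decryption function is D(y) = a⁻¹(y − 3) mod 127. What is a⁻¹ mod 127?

Apply the Euclidean algorithm to 127 and 124:
127 = 1×124 + 3
124 = 41×3 + 1
3 = 3×1 + 0
Since gcd(124, 127) = 1, back-substitute to write 1 as a combination:
1 = 124 − 41·3
1 = −41·127 + 42·124
So 124·42 ≡ 1 (mod 127).

42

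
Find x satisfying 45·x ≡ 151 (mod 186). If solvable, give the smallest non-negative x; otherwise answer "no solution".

no solution

gcd(45, 186):
186 = 4×45 + 6
45 = 7×6 + 3
6 = 2×3 + 0
gcd = 3, but 3 ∤ 151, so the congruence has no solution.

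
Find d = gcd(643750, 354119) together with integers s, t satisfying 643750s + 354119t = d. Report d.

Euclidean algorithm:
643750 = 1×354119 + 289631
354119 = 1×289631 + 64488
289631 = 4×64488 + 31679
64488 = 2×31679 + 1130
31679 = 28×1130 + 39
1130 = 28×39 + 38
39 = 1×38 + 1
38 = 38×1 + 0
gcd(643750, 354119) = 1.
Working backward:
1 = 39 − 38
1 = −1130 + 29·39
1 = 29·31679 − 813·1130
1 = −813·64488 + 1655·31679
1 = 1655·289631 − 7433·64488
1 = −7433·354119 + 9088·289631
1 = 9088·643750 − 16521·354119
So 1 = (9088)·643750 + (-16521)·354119.

1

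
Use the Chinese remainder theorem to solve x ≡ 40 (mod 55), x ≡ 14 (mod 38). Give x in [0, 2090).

Write x = 40 + 55·k. Then 55·k ≡ 14 − 40 ≡ 12 (mod 38).
Need 55⁻¹ mod 38. Extended Euclid on (38, 17):
38 = 2·17 + 4
17 = 4·4 + 1
4 = 4·1 + 0
Back-substitute:
1 = 17 − 4·4
1 = −4·38 + 9·17
55⁻¹ ≡ 9 (mod 38), so k ≡ 9·12 ≡ 32 (mod 38).
x = 40 + 55·32 = 1800.

1800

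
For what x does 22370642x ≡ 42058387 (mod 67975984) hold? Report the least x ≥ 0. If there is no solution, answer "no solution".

gcd(22370642, 67975984):
67975984 = 3·22370642 + 864058
22370642 = 25·864058 + 769192
864058 = 1·769192 + 94866
769192 = 8·94866 + 10264
94866 = 9·10264 + 2490
10264 = 4·2490 + 304
2490 = 8·304 + 58
304 = 5·58 + 14
58 = 4·14 + 2
14 = 7·2 + 0
gcd = 2, but 2 ∤ 42058387, so the congruence has no solution.

no solution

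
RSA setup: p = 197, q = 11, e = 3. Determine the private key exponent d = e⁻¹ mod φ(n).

1307

φ(n) = (p−1)(q−1) = 196·10 = 1960.
Need d with 3·d ≡ 1 (mod 1960). Apply the extended Euclidean algorithm:
1960 = 653·3 + 1
3 = 3·1 + 0
Back-substitute:
1 = 1960 − 653·3
So 3·(-653) ≡ 1 (mod 1960), hence d ≡ -653 ≡ 1307 (mod 1960).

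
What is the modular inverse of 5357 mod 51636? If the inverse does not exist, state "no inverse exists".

Apply the Euclidean algorithm to 51636 and 5357:
51636 = 9×5357 + 3423
5357 = 1×3423 + 1934
3423 = 1×1934 + 1489
1934 = 1×1489 + 445
1489 = 3×445 + 154
445 = 2×154 + 137
154 = 1×137 + 17
137 = 8×17 + 1
17 = 17×1 + 0
Since gcd(5357, 51636) = 1, back-substitute to write 1 as a combination:
1 = 137 − 8·17
1 = −8·154 + 9·137
1 = 9·445 − 26·154
1 = −26·1489 + 87·445
1 = 87·1934 − 113·1489
1 = −113·3423 + 200·1934
1 = 200·5357 − 313·3423
1 = −313·51636 + 3017·5357
So 5357·3017 ≡ 1 (mod 51636).

3017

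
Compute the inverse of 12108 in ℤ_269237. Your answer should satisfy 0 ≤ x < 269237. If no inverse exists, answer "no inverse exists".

Extended Euclidean algorithm:
269237 = 22*12108 + 2861
12108 = 4*2861 + 664
2861 = 4*664 + 205
664 = 3*205 + 49
205 = 4*49 + 9
49 = 5*9 + 4
9 = 2*4 + 1
4 = 4*1 + 0
Since gcd(12108, 269237) = 1, back-substitute to write 1 as a combination:
1 = 9 − 2·4
1 = −2·49 + 11·9
1 = 11·205 − 46·49
1 = −46·664 + 149·205
1 = 149·2861 − 642·664
1 = −642·12108 + 2717·2861
1 = 2717·269237 − 60416·12108
So 12108·(-60416) ≡ 1 (mod 269237), and -60416 ≡ 208821 (mod 269237).

208821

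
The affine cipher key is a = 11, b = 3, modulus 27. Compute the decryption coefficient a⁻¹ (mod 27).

5

Apply the Euclidean algorithm to 27 and 11:
27 = 2*11 + 5
11 = 2*5 + 1
5 = 5*1 + 0
The gcd is 1. Working backward:
1 = 11 − 2·5
1 = −2·27 + 5·11
So 11·5 ≡ 1 (mod 27).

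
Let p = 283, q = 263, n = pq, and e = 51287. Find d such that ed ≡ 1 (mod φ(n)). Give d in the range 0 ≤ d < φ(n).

50699

φ(n) = (p−1)(q−1) = 282·262 = 73884.
Need d with 51287·d ≡ 1 (mod 73884). Apply the extended Euclidean algorithm:
73884 = 1·51287 + 22597
51287 = 2·22597 + 6093
22597 = 3·6093 + 4318
6093 = 1·4318 + 1775
4318 = 2·1775 + 768
1775 = 2·768 + 239
768 = 3·239 + 51
239 = 4·51 + 35
51 = 1·35 + 16
35 = 2·16 + 3
16 = 5·3 + 1
3 = 3·1 + 0
Back-substitute:
1 = 16 − 5·3
1 = −5·35 + 11·16
1 = 11·51 − 16·35
1 = −16·239 + 75·51
1 = 75·768 − 241·239
1 = −241·1775 + 557·768
1 = 557·4318 − 1355·1775
1 = −1355·6093 + 1912·4318
1 = 1912·22597 − 7091·6093
1 = −7091·51287 + 16094·22597
1 = 16094·73884 − 23185·51287
So 51287·(-23185) ≡ 1 (mod 73884), hence d ≡ -23185 ≡ 50699 (mod 73884).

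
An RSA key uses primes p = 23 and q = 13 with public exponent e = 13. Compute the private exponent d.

61

φ(n) = (p−1)(q−1) = 22·12 = 264.
Need d with 13·d ≡ 1 (mod 264). Apply the extended Euclidean algorithm:
264 = 20*13 + 4
13 = 3*4 + 1
4 = 4*1 + 0
Back-substitute:
1 = 13 − 3·4
1 = −3·264 + 61·13
So 13·61 ≡ 1 (mod 264), hence d = 61.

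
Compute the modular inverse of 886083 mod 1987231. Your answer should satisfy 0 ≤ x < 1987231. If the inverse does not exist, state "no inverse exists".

936091

Run Euclid on (1987231, 886083):
1987231 = 2×886083 + 215065
886083 = 4×215065 + 25823
215065 = 8×25823 + 8481
25823 = 3×8481 + 380
8481 = 22×380 + 121
380 = 3×121 + 17
121 = 7×17 + 2
17 = 8×2 + 1
2 = 2×1 + 0
gcd = 1, so the inverse exists. Back-substitute:
1 = 17 − 8·2
1 = −8·121 + 57·17
1 = 57·380 − 179·121
1 = −179·8481 + 3995·380
1 = 3995·25823 − 12164·8481
1 = −12164·215065 + 101307·25823
1 = 101307·886083 − 417392·215065
1 = −417392·1987231 + 936091·886083
So 886083·936091 ≡ 1 (mod 1987231).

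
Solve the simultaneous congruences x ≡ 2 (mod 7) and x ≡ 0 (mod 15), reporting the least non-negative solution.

30

Write x = 2 + 7·k. Then 7·k ≡ 0 − 2 ≡ 13 (mod 15).
Need 7⁻¹ mod 15. Extended Euclid on (15, 7):
15 = 2*7 + 1
7 = 7*1 + 0
Back-substitute:
1 = 15 − 2·7
7⁻¹ ≡ 13 (mod 15), so k ≡ 13·13 ≡ 4 (mod 15).
x = 2 + 7·4 = 30.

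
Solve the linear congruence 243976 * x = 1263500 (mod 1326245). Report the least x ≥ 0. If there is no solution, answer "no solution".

First find gcd(243976, 1326245):
1326245 = 5·243976 + 106365
243976 = 2·106365 + 31246
106365 = 3·31246 + 12627
31246 = 2·12627 + 5992
12627 = 2·5992 + 643
5992 = 9·643 + 205
643 = 3·205 + 28
205 = 7·28 + 9
28 = 3·9 + 1
9 = 9·1 + 0
gcd = 1, so a unique solution mod 1326245 exists.
Back-substitute for the Bézout coefficients:
1 = 28 − 3·9
1 = −3·205 + 22·28
1 = 22·643 − 69·205
1 = −69·5992 + 643·643
1 = 643·12627 − 1355·5992
1 = −1355·31246 + 3353·12627
1 = 3353·106365 − 11414·31246
1 = −11414·243976 + 26181·106365
1 = 26181·1326245 − 142319·243976
So 243976·(-142319) ≡ 1 (mod 1326245), giving 243976⁻¹ ≡ 1183926.
x ≡ 243976⁻¹·1263500 ≡ 1183926·1263500 ≡ 198070 (mod 1326245).

198070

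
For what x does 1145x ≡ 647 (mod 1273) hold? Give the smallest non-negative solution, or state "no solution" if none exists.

First find gcd(1145, 1273):
1273 = 1×1145 + 128
1145 = 8×128 + 121
128 = 1×121 + 7
121 = 17×7 + 2
7 = 3×2 + 1
2 = 2×1 + 0
gcd = 1, so a unique solution mod 1273 exists.
Back-substitute for the Bézout coefficients:
1 = 7 − 3·2
1 = −3·121 + 52·7
1 = 52·128 − 55·121
1 = −55·1145 + 492·128
1 = 492·1273 − 547·1145
So 1145·(-547) ≡ 1 (mod 1273), giving 1145⁻¹ ≡ 726.
x ≡ 1145⁻¹·647 ≡ 726·647 ≡ 1258 (mod 1273).

1258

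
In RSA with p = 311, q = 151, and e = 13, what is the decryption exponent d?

φ(n) = (p−1)(q−1) = 310·150 = 46500.
Need d with 13·d ≡ 1 (mod 46500). Apply the extended Euclidean algorithm:
46500 = 3576*13 + 12
13 = 1*12 + 1
12 = 12*1 + 0
Back-substitute:
1 = 13 − 12
1 = −46500 + 3577·13
So 13·3577 ≡ 1 (mod 46500), hence d = 3577.

3577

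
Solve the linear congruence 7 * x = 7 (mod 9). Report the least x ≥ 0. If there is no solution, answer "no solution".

1

First find gcd(7, 9):
9 = 1*7 + 2
7 = 3*2 + 1
2 = 2*1 + 0
gcd = 1, so a unique solution mod 9 exists.
Back-substitute for the Bézout coefficients:
1 = 7 − 3·2
1 = −3·9 + 4·7
So 7·(4) ≡ 1 (mod 9), giving 7⁻¹ ≡ 4.
x ≡ 7⁻¹·7 ≡ 4·7 ≡ 1 (mod 9).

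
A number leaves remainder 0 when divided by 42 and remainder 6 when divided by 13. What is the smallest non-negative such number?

84

Write x = 0 + 42·k. Then 42·k ≡ 6 − 0 ≡ 6 (mod 13).
Need 42⁻¹ mod 13. Extended Euclid on (13, 3):
13 = 4·3 + 1
3 = 3·1 + 0
Back-substitute:
1 = 13 − 4·3
42⁻¹ ≡ 9 (mod 13), so k ≡ 9·6 ≡ 2 (mod 13).
x = 0 + 42·2 = 84.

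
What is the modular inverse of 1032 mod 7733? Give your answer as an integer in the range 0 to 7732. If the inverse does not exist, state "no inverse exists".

6077

Extended Euclidean algorithm:
7733 = 7*1032 + 509
1032 = 2*509 + 14
509 = 36*14 + 5
14 = 2*5 + 4
5 = 1*4 + 1
4 = 4*1 + 0
Since gcd(1032, 7733) = 1, back-substitute to write 1 as a combination:
1 = 5 − 4
1 = −14 + 3·5
1 = 3·509 − 109·14
1 = −109·1032 + 221·509
1 = 221·7733 − 1656·1032
Hence 1032⁻¹ ≡ -1656 ≡ 6077 (mod 7733).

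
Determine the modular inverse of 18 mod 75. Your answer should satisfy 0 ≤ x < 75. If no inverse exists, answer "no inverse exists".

Compute gcd(18, 75):
75 = 4×18 + 3
18 = 6×3 + 0
Since gcd = 3 > 1, 18 is not a unit mod 75.

no inverse exists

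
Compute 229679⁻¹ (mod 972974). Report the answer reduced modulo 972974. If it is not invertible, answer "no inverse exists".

gcd(972974, 229679) by repeated division:
972974 = 4·229679 + 54258
229679 = 4·54258 + 12647
54258 = 4·12647 + 3670
12647 = 3·3670 + 1637
3670 = 2·1637 + 396
1637 = 4·396 + 53
396 = 7·53 + 25
53 = 2·25 + 3
25 = 8·3 + 1
3 = 3·1 + 0
gcd = 1, so the inverse exists. Back-substitute:
1 = 25 − 8·3
1 = −8·53 + 17·25
1 = 17·396 − 127·53
1 = −127·1637 + 525·396
1 = 525·3670 − 1177·1637
1 = −1177·12647 + 4056·3670
1 = 4056·54258 − 17401·12647
1 = −17401·229679 + 73660·54258
1 = 73660·972974 − 312041·229679
So 229679·(-312041) ≡ 1 (mod 972974), and -312041 ≡ 660933 (mod 972974).

660933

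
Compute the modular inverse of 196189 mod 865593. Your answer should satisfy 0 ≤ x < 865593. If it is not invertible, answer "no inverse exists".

gcd(865593, 196189) by repeated division:
865593 = 4*196189 + 80837
196189 = 2*80837 + 34515
80837 = 2*34515 + 11807
34515 = 2*11807 + 10901
11807 = 1*10901 + 906
10901 = 12*906 + 29
906 = 31*29 + 7
29 = 4*7 + 1
7 = 7*1 + 0
Since gcd(196189, 865593) = 1, back-substitute to write 1 as a combination:
1 = 29 − 4·7
1 = −4·906 + 125·29
1 = 125·10901 − 1504·906
1 = −1504·11807 + 1629·10901
1 = 1629·34515 − 4762·11807
1 = −4762·80837 + 11153·34515
1 = 11153·196189 − 27068·80837
1 = −27068·865593 + 119425·196189
So 196189·119425 ≡ 1 (mod 865593).

119425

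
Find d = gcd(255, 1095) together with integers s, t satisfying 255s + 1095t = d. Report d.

Apply Euclid's algorithm to 1095 and 255:
1095 = 4×255 + 75
255 = 3×75 + 30
75 = 2×30 + 15
30 = 2×15 + 0
gcd(255, 1095) = 15.
Working backward:
15 = 75 − 2·30
15 = −2·255 + 7·75
15 = 7·1095 − 30·255
So 15 = (7)·1095 + (-30)·255.

15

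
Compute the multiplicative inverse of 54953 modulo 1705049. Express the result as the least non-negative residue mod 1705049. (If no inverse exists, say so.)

gcd(1705049, 54953) by repeated division:
1705049 = 31*54953 + 1506
54953 = 36*1506 + 737
1506 = 2*737 + 32
737 = 23*32 + 1
32 = 32*1 + 0
gcd = 1, so the inverse exists. Back-substitute:
1 = 737 − 23·32
1 = −23·1506 + 47·737
1 = 47·54953 − 1715·1506
1 = −1715·1705049 + 53212·54953
So 54953·53212 ≡ 1 (mod 1705049).

53212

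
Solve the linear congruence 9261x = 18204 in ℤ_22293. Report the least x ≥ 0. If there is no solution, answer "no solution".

gcd(9261, 22293):
22293 = 2×9261 + 3771
9261 = 2×3771 + 1719
3771 = 2×1719 + 333
1719 = 5×333 + 54
333 = 6×54 + 9
54 = 6×9 + 0
gcd = 9, but 9 ∤ 18204, so the congruence has no solution.

no solution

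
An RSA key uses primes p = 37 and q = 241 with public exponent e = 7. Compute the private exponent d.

3703

φ(n) = (p−1)(q−1) = 36·240 = 8640.
Need d with 7·d ≡ 1 (mod 8640). Apply the extended Euclidean algorithm:
8640 = 1234*7 + 2
7 = 3*2 + 1
2 = 2*1 + 0
Back-substitute:
1 = 7 − 3·2
1 = −3·8640 + 3703·7
So 7·3703 ≡ 1 (mod 8640), hence d = 3703.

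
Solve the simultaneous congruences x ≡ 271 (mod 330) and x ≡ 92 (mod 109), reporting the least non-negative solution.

4561

Write x = 271 + 330·k. Then 330·k ≡ 92 − 271 ≡ 39 (mod 109).
Need 330⁻¹ mod 109. Extended Euclid on (109, 3):
109 = 36·3 + 1
3 = 3·1 + 0
Back-substitute:
1 = 109 − 36·3
330⁻¹ ≡ 73 (mod 109), so k ≡ 73·39 ≡ 13 (mod 109).
x = 271 + 330·13 = 4561.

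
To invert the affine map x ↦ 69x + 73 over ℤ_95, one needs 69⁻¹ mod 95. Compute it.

Apply the Euclidean algorithm to 95 and 69:
95 = 1×69 + 26
69 = 2×26 + 17
26 = 1×17 + 9
17 = 1×9 + 8
9 = 1×8 + 1
8 = 8×1 + 0
Since gcd(69, 95) = 1, back-substitute to write 1 as a combination:
1 = 9 − 8
1 = −17 + 2·9
1 = 2·26 − 3·17
1 = −3·69 + 8·26
1 = 8·95 − 11·69
Thus 69·(-11) ≡ 1 (mod 95); reducing, -11 mod 95 = 84.

84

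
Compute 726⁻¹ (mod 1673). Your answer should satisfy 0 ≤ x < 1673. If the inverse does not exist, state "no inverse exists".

gcd(1673, 726) by repeated division:
1673 = 2*726 + 221
726 = 3*221 + 63
221 = 3*63 + 32
63 = 1*32 + 31
32 = 1*31 + 1
31 = 31*1 + 0
Since gcd(726, 1673) = 1, back-substitute to write 1 as a combination:
1 = 32 − 31
1 = −63 + 2·32
1 = 2·221 − 7·63
1 = −7·726 + 23·221
1 = 23·1673 − 53·726
Thus 726·(-53) ≡ 1 (mod 1673); reducing, -53 mod 1673 = 1620.

1620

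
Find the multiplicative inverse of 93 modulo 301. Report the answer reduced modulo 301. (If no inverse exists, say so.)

123

gcd(301, 93) by repeated division:
301 = 3·93 + 22
93 = 4·22 + 5
22 = 4·5 + 2
5 = 2·2 + 1
2 = 2·1 + 0
Since gcd(93, 301) = 1, back-substitute to write 1 as a combination:
1 = 5 − 2·2
1 = −2·22 + 9·5
1 = 9·93 − 38·22
1 = −38·301 + 123·93
So 93·123 ≡ 1 (mod 301).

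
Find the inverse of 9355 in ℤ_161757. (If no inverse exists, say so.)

Extended Euclidean algorithm:
161757 = 17*9355 + 2722
9355 = 3*2722 + 1189
2722 = 2*1189 + 344
1189 = 3*344 + 157
344 = 2*157 + 30
157 = 5*30 + 7
30 = 4*7 + 2
7 = 3*2 + 1
2 = 2*1 + 0
Since gcd(9355, 161757) = 1, back-substitute to write 1 as a combination:
1 = 7 − 3·2
1 = −3·30 + 13·7
1 = 13·157 − 68·30
1 = −68·344 + 149·157
1 = 149·1189 − 515·344
1 = −515·2722 + 1179·1189
1 = 1179·9355 − 4052·2722
1 = −4052·161757 + 70063·9355
So 9355·70063 ≡ 1 (mod 161757).

70063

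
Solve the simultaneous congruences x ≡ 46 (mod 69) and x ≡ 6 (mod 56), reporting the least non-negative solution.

Write x = 46 + 69·k. Then 69·k ≡ 6 − 46 ≡ 16 (mod 56).
Need 69⁻¹ mod 56. Extended Euclid on (56, 13):
56 = 4×13 + 4
13 = 3×4 + 1
4 = 4×1 + 0
Back-substitute:
1 = 13 − 3·4
1 = −3·56 + 13·13
69⁻¹ ≡ 13 (mod 56), so k ≡ 13·16 ≡ 40 (mod 56).
x = 46 + 69·40 = 2806.

2806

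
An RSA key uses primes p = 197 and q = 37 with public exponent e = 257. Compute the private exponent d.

φ(n) = (p−1)(q−1) = 196·36 = 7056.
Need d with 257·d ≡ 1 (mod 7056). Apply the extended Euclidean algorithm:
7056 = 27*257 + 117
257 = 2*117 + 23
117 = 5*23 + 2
23 = 11*2 + 1
2 = 2*1 + 0
Back-substitute:
1 = 23 − 11·2
1 = −11·117 + 56·23
1 = 56·257 − 123·117
1 = −123·7056 + 3377·257
So 257·3377 ≡ 1 (mod 7056), hence d = 3377.

3377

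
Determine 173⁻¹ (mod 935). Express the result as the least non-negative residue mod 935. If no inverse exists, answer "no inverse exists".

227

Extended Euclidean algorithm:
935 = 5*173 + 70
173 = 2*70 + 33
70 = 2*33 + 4
33 = 8*4 + 1
4 = 4*1 + 0
gcd = 1, so the inverse exists. Back-substitute:
1 = 33 − 8·4
1 = −8·70 + 17·33
1 = 17·173 − 42·70
1 = −42·935 + 227·173
So 173·227 ≡ 1 (mod 935).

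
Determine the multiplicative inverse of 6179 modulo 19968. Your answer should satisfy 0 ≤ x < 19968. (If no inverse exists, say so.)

14219

Extended Euclidean algorithm:
19968 = 3×6179 + 1431
6179 = 4×1431 + 455
1431 = 3×455 + 66
455 = 6×66 + 59
66 = 1×59 + 7
59 = 8×7 + 3
7 = 2×3 + 1
3 = 3×1 + 0
Since gcd(6179, 19968) = 1, back-substitute to write 1 as a combination:
1 = 7 − 2·3
1 = −2·59 + 17·7
1 = 17·66 − 19·59
1 = −19·455 + 131·66
1 = 131·1431 − 412·455
1 = −412·6179 + 1779·1431
1 = 1779·19968 − 5749·6179
Thus 6179·(-5749) ≡ 1 (mod 19968); reducing, -5749 mod 19968 = 14219.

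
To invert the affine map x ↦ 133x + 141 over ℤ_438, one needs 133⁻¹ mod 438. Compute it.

247

Run Euclid on (438, 133):
438 = 3·133 + 39
133 = 3·39 + 16
39 = 2·16 + 7
16 = 2·7 + 2
7 = 3·2 + 1
2 = 2·1 + 0
gcd = 1, so the inverse exists. Back-substitute:
1 = 7 − 3·2
1 = −3·16 + 7·7
1 = 7·39 − 17·16
1 = −17·133 + 58·39
1 = 58·438 − 191·133
So 133·(-191) ≡ 1 (mod 438), and -191 ≡ 247 (mod 438).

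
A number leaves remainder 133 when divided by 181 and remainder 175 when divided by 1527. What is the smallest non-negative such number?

65836

Write x = 133 + 181·k. Then 181·k ≡ 175 − 133 ≡ 42 (mod 1527).
Need 181⁻¹ mod 1527. Extended Euclid on (1527, 181):
1527 = 8×181 + 79
181 = 2×79 + 23
79 = 3×23 + 10
23 = 2×10 + 3
10 = 3×3 + 1
3 = 3×1 + 0
Back-substitute:
1 = 10 − 3·3
1 = −3·23 + 7·10
1 = 7·79 − 24·23
1 = −24·181 + 55·79
1 = 55·1527 − 464·181
181⁻¹ ≡ 1063 (mod 1527), so k ≡ 1063·42 ≡ 363 (mod 1527).
x = 133 + 181·363 = 65836.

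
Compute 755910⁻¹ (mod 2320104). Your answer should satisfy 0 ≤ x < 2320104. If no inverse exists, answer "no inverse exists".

Compute gcd(755910, 2320104):
2320104 = 3×755910 + 52374
755910 = 14×52374 + 22674
52374 = 2×22674 + 7026
22674 = 3×7026 + 1596
7026 = 4×1596 + 642
1596 = 2×642 + 312
642 = 2×312 + 18
312 = 17×18 + 6
18 = 3×6 + 0
gcd(755910, 2320104) = 6 ≠ 1, so 755910 has no multiplicative inverse modulo 2320104.

no inverse exists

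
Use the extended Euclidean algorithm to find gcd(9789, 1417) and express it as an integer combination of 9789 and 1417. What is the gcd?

13

Euclidean algorithm:
9789 = 6*1417 + 1287
1417 = 1*1287 + 130
1287 = 9*130 + 117
130 = 1*117 + 13
117 = 9*13 + 0
gcd(9789, 1417) = 13.
Back-substituting:
13 = 130 − 117
13 = −1287 + 10·130
13 = 10·1417 − 11·1287
13 = −11·9789 + 76·1417
So 13 = (-11)·9789 + (76)·1417.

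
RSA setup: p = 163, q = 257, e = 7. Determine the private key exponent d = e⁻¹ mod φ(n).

29623

φ(n) = (p−1)(q−1) = 162·256 = 41472.
Need d with 7·d ≡ 1 (mod 41472). Apply the extended Euclidean algorithm:
41472 = 5924*7 + 4
7 = 1*4 + 3
4 = 1*3 + 1
3 = 3*1 + 0
Back-substitute:
1 = 4 − 3
1 = −7 + 2·4
1 = 2·41472 − 11849·7
So 7·(-11849) ≡ 1 (mod 41472), hence d ≡ -11849 ≡ 29623 (mod 41472).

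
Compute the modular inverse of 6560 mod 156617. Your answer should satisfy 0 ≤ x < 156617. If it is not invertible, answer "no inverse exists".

110945

Apply the Euclidean algorithm to 156617 and 6560:
156617 = 23*6560 + 5737
6560 = 1*5737 + 823
5737 = 6*823 + 799
823 = 1*799 + 24
799 = 33*24 + 7
24 = 3*7 + 3
7 = 2*3 + 1
3 = 3*1 + 0
gcd = 1, so the inverse exists. Back-substitute:
1 = 7 − 2·3
1 = −2·24 + 7·7
1 = 7·799 − 233·24
1 = −233·823 + 240·799
1 = 240·5737 − 1673·823
1 = −1673·6560 + 1913·5737
1 = 1913·156617 − 45672·6560
So 6560·(-45672) ≡ 1 (mod 156617), and -45672 ≡ 110945 (mod 156617).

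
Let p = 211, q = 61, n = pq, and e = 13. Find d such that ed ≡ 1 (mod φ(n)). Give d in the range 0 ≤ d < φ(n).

φ(n) = (p−1)(q−1) = 210·60 = 12600.
Need d with 13·d ≡ 1 (mod 12600). Apply the extended Euclidean algorithm:
12600 = 969×13 + 3
13 = 4×3 + 1
3 = 3×1 + 0
Back-substitute:
1 = 13 − 4·3
1 = −4·12600 + 3877·13
So 13·3877 ≡ 1 (mod 12600), hence d = 3877.

3877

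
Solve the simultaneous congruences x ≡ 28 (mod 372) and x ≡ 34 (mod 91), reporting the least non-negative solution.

25696

Write x = 28 + 372·k. Then 372·k ≡ 34 − 28 ≡ 6 (mod 91).
Need 372⁻¹ mod 91. Extended Euclid on (91, 8):
91 = 11*8 + 3
8 = 2*3 + 2
3 = 1*2 + 1
2 = 2*1 + 0
Back-substitute:
1 = 3 − 2
1 = −8 + 3·3
1 = 3·91 − 34·8
372⁻¹ ≡ 57 (mod 91), so k ≡ 57·6 ≡ 69 (mod 91).
x = 28 + 372·69 = 25696.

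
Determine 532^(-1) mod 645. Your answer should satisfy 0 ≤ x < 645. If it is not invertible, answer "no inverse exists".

Apply the Euclidean algorithm to 645 and 532:
645 = 1·532 + 113
532 = 4·113 + 80
113 = 1·80 + 33
80 = 2·33 + 14
33 = 2·14 + 5
14 = 2·5 + 4
5 = 1·4 + 1
4 = 4·1 + 0
Since gcd(532, 645) = 1, back-substitute to write 1 as a combination:
1 = 5 − 4
1 = −14 + 3·5
1 = 3·33 − 7·14
1 = −7·80 + 17·33
1 = 17·113 − 24·80
1 = −24·532 + 113·113
1 = 113·645 − 137·532
So 532·(-137) ≡ 1 (mod 645), and -137 ≡ 508 (mod 645).

508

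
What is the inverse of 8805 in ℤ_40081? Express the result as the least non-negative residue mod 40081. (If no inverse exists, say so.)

4502

gcd(40081, 8805) by repeated division:
40081 = 4·8805 + 4861
8805 = 1·4861 + 3944
4861 = 1·3944 + 917
3944 = 4·917 + 276
917 = 3·276 + 89
276 = 3·89 + 9
89 = 9·9 + 8
9 = 1·8 + 1
8 = 8·1 + 0
The gcd is 1. Working backward:
1 = 9 − 8
1 = −89 + 10·9
1 = 10·276 − 31·89
1 = −31·917 + 103·276
1 = 103·3944 − 443·917
1 = −443·4861 + 546·3944
1 = 546·8805 − 989·4861
1 = −989·40081 + 4502·8805
So 8805·4502 ≡ 1 (mod 40081).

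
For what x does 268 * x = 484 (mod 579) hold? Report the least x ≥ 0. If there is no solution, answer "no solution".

166

First find gcd(268, 579):
579 = 2*268 + 43
268 = 6*43 + 10
43 = 4*10 + 3
10 = 3*3 + 1
3 = 3*1 + 0
gcd = 1, so a unique solution mod 579 exists.
Back-substitute for the Bézout coefficients:
1 = 10 − 3·3
1 = −3·43 + 13·10
1 = 13·268 − 81·43
1 = −81·579 + 175·268
So 268·(175) ≡ 1 (mod 579), giving 268⁻¹ ≡ 175.
x ≡ 268⁻¹·484 ≡ 175·484 ≡ 166 (mod 579).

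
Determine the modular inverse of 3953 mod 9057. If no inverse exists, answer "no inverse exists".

2699

Apply the Euclidean algorithm to 9057 and 3953:
9057 = 2×3953 + 1151
3953 = 3×1151 + 500
1151 = 2×500 + 151
500 = 3×151 + 47
151 = 3×47 + 10
47 = 4×10 + 7
10 = 1×7 + 3
7 = 2×3 + 1
3 = 3×1 + 0
gcd = 1, so the inverse exists. Back-substitute:
1 = 7 − 2·3
1 = −2·10 + 3·7
1 = 3·47 − 14·10
1 = −14·151 + 45·47
1 = 45·500 − 149·151
1 = −149·1151 + 343·500
1 = 343·3953 − 1178·1151
1 = −1178·9057 + 2699·3953
So 3953·2699 ≡ 1 (mod 9057).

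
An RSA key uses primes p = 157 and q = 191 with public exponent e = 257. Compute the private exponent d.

14993

φ(n) = (p−1)(q−1) = 156·190 = 29640.
Need d with 257·d ≡ 1 (mod 29640). Apply the extended Euclidean algorithm:
29640 = 115×257 + 85
257 = 3×85 + 2
85 = 42×2 + 1
2 = 2×1 + 0
Back-substitute:
1 = 85 − 42·2
1 = −42·257 + 127·85
1 = 127·29640 − 14647·257
So 257·(-14647) ≡ 1 (mod 29640), hence d ≡ -14647 ≡ 14993 (mod 29640).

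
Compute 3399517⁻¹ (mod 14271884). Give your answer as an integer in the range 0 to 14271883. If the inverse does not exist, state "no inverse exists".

Compute gcd(3399517, 14271884):
14271884 = 4*3399517 + 673816
3399517 = 5*673816 + 30437
673816 = 22*30437 + 4202
30437 = 7*4202 + 1023
4202 = 4*1023 + 110
1023 = 9*110 + 33
110 = 3*33 + 11
33 = 3*11 + 0
Since gcd = 11 > 1, 3399517 is not a unit mod 14271884.

no inverse exists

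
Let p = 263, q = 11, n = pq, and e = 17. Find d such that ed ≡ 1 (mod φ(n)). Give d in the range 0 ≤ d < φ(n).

φ(n) = (p−1)(q−1) = 262·10 = 2620.
Need d with 17·d ≡ 1 (mod 2620). Apply the extended Euclidean algorithm:
2620 = 154·17 + 2
17 = 8·2 + 1
2 = 2·1 + 0
Back-substitute:
1 = 17 − 8·2
1 = −8·2620 + 1233·17
So 17·1233 ≡ 1 (mod 2620), hence d = 1233.

1233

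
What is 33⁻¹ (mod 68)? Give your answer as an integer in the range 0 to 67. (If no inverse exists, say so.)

33

Extended Euclidean algorithm:
68 = 2·33 + 2
33 = 16·2 + 1
2 = 2·1 + 0
gcd = 1, so the inverse exists. Back-substitute:
1 = 33 − 16·2
1 = −16·68 + 33·33
So 33·33 ≡ 1 (mod 68).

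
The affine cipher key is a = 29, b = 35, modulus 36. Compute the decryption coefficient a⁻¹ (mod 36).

5

Apply the Euclidean algorithm to 36 and 29:
36 = 1*29 + 7
29 = 4*7 + 1
7 = 7*1 + 0
The gcd is 1. Working backward:
1 = 29 − 4·7
1 = −4·36 + 5·29
So 29·5 ≡ 1 (mod 36).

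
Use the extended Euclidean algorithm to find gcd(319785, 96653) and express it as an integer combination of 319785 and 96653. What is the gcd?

1

Apply Euclid's algorithm to 319785 and 96653:
319785 = 3*96653 + 29826
96653 = 3*29826 + 7175
29826 = 4*7175 + 1126
7175 = 6*1126 + 419
1126 = 2*419 + 288
419 = 1*288 + 131
288 = 2*131 + 26
131 = 5*26 + 1
26 = 26*1 + 0
gcd(319785, 96653) = 1.
Back-substituting:
1 = 131 − 5·26
1 = −5·288 + 11·131
1 = 11·419 − 16·288
1 = −16·1126 + 43·419
1 = 43·7175 − 274·1126
1 = −274·29826 + 1139·7175
1 = 1139·96653 − 3691·29826
1 = −3691·319785 + 12212·96653
So 1 = (-3691)·319785 + (12212)·96653.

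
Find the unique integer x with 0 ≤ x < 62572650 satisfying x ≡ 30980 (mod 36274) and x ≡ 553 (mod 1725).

27309028

Write x = 30980 + 36274·k. Then 36274·k ≡ 553 − 30980 ≡ 623 (mod 1725).
Need 36274⁻¹ mod 1725. Extended Euclid on (1725, 49):
1725 = 35*49 + 10
49 = 4*10 + 9
10 = 1*9 + 1
9 = 9*1 + 0
Back-substitute:
1 = 10 − 9
1 = −49 + 5·10
1 = 5·1725 − 176·49
36274⁻¹ ≡ 1549 (mod 1725), so k ≡ 1549·623 ≡ 752 (mod 1725).
x = 30980 + 36274·752 = 27309028.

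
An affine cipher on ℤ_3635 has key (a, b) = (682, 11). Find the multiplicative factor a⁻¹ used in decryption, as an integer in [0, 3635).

3118

gcd(3635, 682) by repeated division:
3635 = 5·682 + 225
682 = 3·225 + 7
225 = 32·7 + 1
7 = 7·1 + 0
gcd = 1, so the inverse exists. Back-substitute:
1 = 225 − 32·7
1 = −32·682 + 97·225
1 = 97·3635 − 517·682
Hence 682⁻¹ ≡ -517 ≡ 3118 (mod 3635).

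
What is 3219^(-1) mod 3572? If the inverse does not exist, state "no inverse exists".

Run Euclid on (3572, 3219):
3572 = 1*3219 + 353
3219 = 9*353 + 42
353 = 8*42 + 17
42 = 2*17 + 8
17 = 2*8 + 1
8 = 8*1 + 0
The gcd is 1. Working backward:
1 = 17 − 2·8
1 = −2·42 + 5·17
1 = 5·353 − 42·42
1 = −42·3219 + 383·353
1 = 383·3572 − 425·3219
So 3219·(-425) ≡ 1 (mod 3572), and -425 ≡ 3147 (mod 3572).

3147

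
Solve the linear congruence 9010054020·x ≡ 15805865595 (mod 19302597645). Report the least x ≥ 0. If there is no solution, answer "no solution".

First find gcd(9010054020, 19302597645):
19302597645 = 2·9010054020 + 1282489605
9010054020 = 7·1282489605 + 32626785
1282489605 = 39·32626785 + 10044990
32626785 = 3·10044990 + 2491815
10044990 = 4·2491815 + 77730
2491815 = 32·77730 + 4455
77730 = 17·4455 + 1995
4455 = 2·1995 + 465
1995 = 4·465 + 135
465 = 3·135 + 60
135 = 2·60 + 15
60 = 4·15 + 0
gcd = 15 and 15 | 15805865595, so solutions exist. Divide through by 15: 600670268x ≡ 1053724373 (mod 1286839843).
Now find 600670268⁻¹ mod 1286839843:
1286839843 = 2·600670268 + 85499307
600670268 = 7·85499307 + 2175119
85499307 = 39·2175119 + 669666
2175119 = 3·669666 + 166121
669666 = 4·166121 + 5182
166121 = 32·5182 + 297
5182 = 17·297 + 133
297 = 2·133 + 31
133 = 4·31 + 9
31 = 3·9 + 4
9 = 2·4 + 1
4 = 4·1 + 0
Back-substitute:
1 = 9 − 2·4
1 = −2·31 + 7·9
1 = 7·133 − 30·31
1 = −30·297 + 67·133
1 = 67·5182 − 1169·297
1 = −1169·166121 + 37475·5182
1 = 37475·669666 − 151069·166121
1 = −151069·2175119 + 490682·669666
1 = 490682·85499307 − 19287667·2175119
1 = −19287667·600670268 + 135504351·85499307
1 = 135504351·1286839843 − 290296369·600670268
So 600670268·(-290296369) ≡ 1 (mod 1286839843), i.e. 600670268⁻¹ ≡ 996543474.
Then x ≡ 996543474·1053724373 ≡ 195993789 (mod 1286839843); the smallest non-negative solution is x = 195993789.

195993789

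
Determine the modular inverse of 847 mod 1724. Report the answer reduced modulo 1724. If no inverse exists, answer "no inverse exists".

Apply the Euclidean algorithm to 1724 and 847:
1724 = 2×847 + 30
847 = 28×30 + 7
30 = 4×7 + 2
7 = 3×2 + 1
2 = 2×1 + 0
The gcd is 1. Working backward:
1 = 7 − 3·2
1 = −3·30 + 13·7
1 = 13·847 − 367·30
1 = −367·1724 + 747·847
So 847·747 ≡ 1 (mod 1724).

747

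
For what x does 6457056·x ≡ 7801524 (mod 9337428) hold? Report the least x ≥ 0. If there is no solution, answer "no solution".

First find gcd(6457056, 9337428):
9337428 = 1×6457056 + 2880372
6457056 = 2×2880372 + 696312
2880372 = 4×696312 + 95124
696312 = 7×95124 + 30444
95124 = 3×30444 + 3792
30444 = 8×3792 + 108
3792 = 35×108 + 12
108 = 9×12 + 0
gcd = 12 and 12 | 7801524, so solutions exist. Divide through by 12: 538088x ≡ 650127 (mod 778119).
Now find 538088⁻¹ mod 778119:
778119 = 1·538088 + 240031
538088 = 2·240031 + 58026
240031 = 4·58026 + 7927
58026 = 7·7927 + 2537
7927 = 3·2537 + 316
2537 = 8·316 + 9
316 = 35·9 + 1
9 = 9·1 + 0
Back-substitute:
1 = 316 − 35·9
1 = −35·2537 + 281·316
1 = 281·7927 − 878·2537
1 = −878·58026 + 6427·7927
1 = 6427·240031 − 26586·58026
1 = −26586·538088 + 59599·240031
1 = 59599·778119 − 86185·538088
So 538088·(-86185) ≡ 1 (mod 778119), i.e. 538088⁻¹ ≡ 691934.
Then x ≡ 691934·650127 ≡ 375576 (mod 778119); the smallest non-negative solution is x = 375576.

375576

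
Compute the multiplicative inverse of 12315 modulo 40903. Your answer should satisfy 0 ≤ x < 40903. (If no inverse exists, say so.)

Run Euclid on (40903, 12315):
40903 = 3·12315 + 3958
12315 = 3·3958 + 441
3958 = 8·441 + 430
441 = 1·430 + 11
430 = 39·11 + 1
11 = 11·1 + 0
Since gcd(12315, 40903) = 1, back-substitute to write 1 as a combination:
1 = 430 − 39·11
1 = −39·441 + 40·430
1 = 40·3958 − 359·441
1 = −359·12315 + 1117·3958
1 = 1117·40903 − 3710·12315
Thus 12315·(-3710) ≡ 1 (mod 40903); reducing, -3710 mod 40903 = 37193.

37193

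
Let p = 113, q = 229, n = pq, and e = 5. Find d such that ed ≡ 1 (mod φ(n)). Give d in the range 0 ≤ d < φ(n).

φ(n) = (p−1)(q−1) = 112·228 = 25536.
Need d with 5·d ≡ 1 (mod 25536). Apply the extended Euclidean algorithm:
25536 = 5107×5 + 1
5 = 5×1 + 0
Back-substitute:
1 = 25536 − 5107·5
So 5·(-5107) ≡ 1 (mod 25536), hence d ≡ -5107 ≡ 20429 (mod 25536).

20429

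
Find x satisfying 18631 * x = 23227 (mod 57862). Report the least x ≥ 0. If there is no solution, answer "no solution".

37403

First find gcd(18631, 57862):
57862 = 3·18631 + 1969
18631 = 9·1969 + 910
1969 = 2·910 + 149
910 = 6·149 + 16
149 = 9·16 + 5
16 = 3·5 + 1
5 = 5·1 + 0
gcd = 1, so a unique solution mod 57862 exists.
Back-substitute for the Bézout coefficients:
1 = 16 − 3·5
1 = −3·149 + 28·16
1 = 28·910 − 171·149
1 = −171·1969 + 370·910
1 = 370·18631 − 3501·1969
1 = −3501·57862 + 10873·18631
So 18631·(10873) ≡ 1 (mod 57862), giving 18631⁻¹ ≡ 10873.
x ≡ 18631⁻¹·23227 ≡ 10873·23227 ≡ 37403 (mod 57862).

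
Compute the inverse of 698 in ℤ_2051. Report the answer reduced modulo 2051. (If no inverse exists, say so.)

Apply the Euclidean algorithm to 2051 and 698:
2051 = 2*698 + 655
698 = 1*655 + 43
655 = 15*43 + 10
43 = 4*10 + 3
10 = 3*3 + 1
3 = 3*1 + 0
The gcd is 1. Working backward:
1 = 10 − 3·3
1 = −3·43 + 13·10
1 = 13·655 − 198·43
1 = −198·698 + 211·655
1 = 211·2051 − 620·698
Hence 698⁻¹ ≡ -620 ≡ 1431 (mod 2051).

1431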